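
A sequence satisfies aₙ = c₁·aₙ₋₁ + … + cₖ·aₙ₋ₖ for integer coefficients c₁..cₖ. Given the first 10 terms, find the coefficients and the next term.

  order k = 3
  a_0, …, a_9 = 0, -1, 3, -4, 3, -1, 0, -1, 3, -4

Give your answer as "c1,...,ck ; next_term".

  a_3 = -2·3 + -2·-1 + -1·0 = -4
  a_4 = -2·-4 + -2·3 + -1·-1 = 3
  a_5 = -2·3 + -2·-4 + -1·3 = -1
  a_6 = -2·-1 + -2·3 + -1·-4 = 0
  a_7 = -2·0 + -2·-1 + -1·3 = -1
  a_8 = -2·-1 + -2·0 + -1·-1 = 3
  a_9 = -2·3 + -2·-1 + -1·0 = -4
  a_10 = -2·-4 + -2·3 + -1·-1 = 3

-2,-2,-1 ; 3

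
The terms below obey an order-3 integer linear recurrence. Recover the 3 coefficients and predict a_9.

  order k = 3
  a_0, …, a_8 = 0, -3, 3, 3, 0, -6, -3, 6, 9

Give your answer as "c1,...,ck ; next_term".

0,-1,-1 ; -3

  a_3 = 0·3 + -1·-3 + -1·0 = 3
  a_4 = 0·3 + -1·3 + -1·-3 = 0
  a_5 = 0·0 + -1·3 + -1·3 = -6
  a_6 = 0·-6 + -1·0 + -1·3 = -3
  a_7 = 0·-3 + -1·-6 + -1·0 = 6
  a_8 = 0·6 + -1·-3 + -1·-6 = 9
  a_9 = 0·9 + -1·6 + -1·-3 = -3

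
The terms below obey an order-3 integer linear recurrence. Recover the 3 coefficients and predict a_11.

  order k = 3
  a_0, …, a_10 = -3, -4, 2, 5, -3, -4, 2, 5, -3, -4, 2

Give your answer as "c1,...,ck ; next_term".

  a_3 = -1·2 + -1·-4 + -1·-3 = 5
  a_4 = -1·5 + -1·2 + -1·-4 = -3
  a_5 = -1·-3 + -1·5 + -1·2 = -4
  a_6 = -1·-4 + -1·-3 + -1·5 = 2
  a_7 = -1·2 + -1·-4 + -1·-3 = 5
  a_8 = -1·5 + -1·2 + -1·-4 = -3
  a_9 = -1·-3 + -1·5 + -1·2 = -4
  a_10 = -1·-4 + -1·-3 + -1·5 = 2
  a_11 = -1·2 + -1·-4 + -1·-3 = 5

-1,-1,-1 ; 5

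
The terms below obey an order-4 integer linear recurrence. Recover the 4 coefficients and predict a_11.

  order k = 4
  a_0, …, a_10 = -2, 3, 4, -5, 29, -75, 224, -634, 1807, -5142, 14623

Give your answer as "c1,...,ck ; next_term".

-2,3,1,-2 ; -41597

  a_4 = -2·-5 + 3·4 + 1·3 + -2·-2 = 29
  a_5 = -2·29 + 3·-5 + 1·4 + -2·3 = -75
  a_6 = -2·-75 + 3·29 + 1·-5 + -2·4 = 224
  a_7 = -2·224 + 3·-75 + 1·29 + -2·-5 = -634
  a_8 = -2·-634 + 3·224 + 1·-75 + -2·29 = 1807
  a_9 = -2·1807 + 3·-634 + 1·224 + -2·-75 = -5142
  a_10 = -2·-5142 + 3·1807 + 1·-634 + -2·224 = 14623
  a_11 = -2·14623 + 3·-5142 + 1·1807 + -2·-634 = -41597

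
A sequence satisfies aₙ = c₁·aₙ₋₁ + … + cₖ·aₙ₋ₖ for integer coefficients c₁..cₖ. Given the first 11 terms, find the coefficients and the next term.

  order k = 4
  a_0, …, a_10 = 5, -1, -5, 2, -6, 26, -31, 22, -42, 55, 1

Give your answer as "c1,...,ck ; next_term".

  a_4 = -2·2 + -2·-5 + -3·-1 + -3·5 = -6
  a_5 = -2·-6 + -2·2 + -3·-5 + -3·-1 = 26
  a_6 = -2·26 + -2·-6 + -3·2 + -3·-5 = -31
  a_7 = -2·-31 + -2·26 + -3·-6 + -3·2 = 22
  a_8 = -2·22 + -2·-31 + -3·26 + -3·-6 = -42
  a_9 = -2·-42 + -2·22 + -3·-31 + -3·26 = 55
  a_10 = -2·55 + -2·-42 + -3·22 + -3·-31 = 1
  a_11 = -2·1 + -2·55 + -3·-42 + -3·22 = -52

-2,-2,-3,-3 ; -52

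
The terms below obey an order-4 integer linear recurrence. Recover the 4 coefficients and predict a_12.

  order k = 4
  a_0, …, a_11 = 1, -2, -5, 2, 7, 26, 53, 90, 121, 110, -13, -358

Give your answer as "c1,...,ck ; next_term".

  a_4 = 2·2 + 0·-5 + -2·-2 + -1·1 = 7
  a_5 = 2·7 + 0·2 + -2·-5 + -1·-2 = 26
  a_6 = 2·26 + 0·7 + -2·2 + -1·-5 = 53
  a_7 = 2·53 + 0·26 + -2·7 + -1·2 = 90
  a_8 = 2·90 + 0·53 + -2·26 + -1·7 = 121
  a_9 = 2·121 + 0·90 + -2·53 + -1·26 = 110
  a_10 = 2·110 + 0·121 + -2·90 + -1·53 = -13
  a_11 = 2·-13 + 0·110 + -2·121 + -1·90 = -358
  a_12 = 2·-358 + 0·-13 + -2·110 + -1·121 = -1057

2,0,-2,-1 ; -1057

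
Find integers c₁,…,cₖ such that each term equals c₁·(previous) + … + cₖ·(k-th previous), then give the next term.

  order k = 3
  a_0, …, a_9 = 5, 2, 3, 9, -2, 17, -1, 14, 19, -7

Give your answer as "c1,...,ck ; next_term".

  a_3 = -1·3 + 1·2 + 2·5 = 9
  a_4 = -1·9 + 1·3 + 2·2 = -2
  a_5 = -1·-2 + 1·9 + 2·3 = 17
  a_6 = -1·17 + 1·-2 + 2·9 = -1
  a_7 = -1·-1 + 1·17 + 2·-2 = 14
  a_8 = -1·14 + 1·-1 + 2·17 = 19
  a_9 = -1·19 + 1·14 + 2·-1 = -7
  a_10 = -1·-7 + 1·19 + 2·14 = 54

-1,1,2 ; 54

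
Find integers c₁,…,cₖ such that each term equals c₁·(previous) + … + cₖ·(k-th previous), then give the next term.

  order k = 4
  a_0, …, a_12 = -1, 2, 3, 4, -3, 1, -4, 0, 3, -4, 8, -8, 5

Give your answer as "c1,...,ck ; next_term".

  a_4 = -1·4 + 0·3 + 0·2 + -1·-1 = -3
  a_5 = -1·-3 + 0·4 + 0·3 + -1·2 = 1
  a_6 = -1·1 + 0·-3 + 0·4 + -1·3 = -4
  a_7 = -1·-4 + 0·1 + 0·-3 + -1·4 = 0
  a_8 = -1·0 + 0·-4 + 0·1 + -1·-3 = 3
  a_9 = -1·3 + 0·0 + 0·-4 + -1·1 = -4
  a_10 = -1·-4 + 0·3 + 0·0 + -1·-4 = 8
  a_11 = -1·8 + 0·-4 + 0·3 + -1·0 = -8
  a_12 = -1·-8 + 0·8 + 0·-4 + -1·3 = 5
  a_13 = -1·5 + 0·-8 + 0·8 + -1·-4 = -1

-1,0,0,-1 ; -1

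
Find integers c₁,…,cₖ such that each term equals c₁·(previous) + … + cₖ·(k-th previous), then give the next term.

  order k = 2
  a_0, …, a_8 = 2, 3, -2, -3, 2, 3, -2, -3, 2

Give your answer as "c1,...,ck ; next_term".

0,-1 ; 3

  a_2 = 0·3 + -1·2 = -2
  a_3 = 0·-2 + -1·3 = -3
  a_4 = 0·-3 + -1·-2 = 2
  a_5 = 0·2 + -1·-3 = 3
  a_6 = 0·3 + -1·2 = -2
  a_7 = 0·-2 + -1·3 = -3
  a_8 = 0·-3 + -1·-2 = 2
  a_9 = 0·2 + -1·-3 = 3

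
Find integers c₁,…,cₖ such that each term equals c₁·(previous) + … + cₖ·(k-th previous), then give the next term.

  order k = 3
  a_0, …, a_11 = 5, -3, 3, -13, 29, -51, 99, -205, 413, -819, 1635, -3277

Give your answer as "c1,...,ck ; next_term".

-2,-1,-2 ; 6557

  a_3 = -2·3 + -1·-3 + -2·5 = -13
  a_4 = -2·-13 + -1·3 + -2·-3 = 29
  a_5 = -2·29 + -1·-13 + -2·3 = -51
  a_6 = -2·-51 + -1·29 + -2·-13 = 99
  a_7 = -2·99 + -1·-51 + -2·29 = -205
  a_8 = -2·-205 + -1·99 + -2·-51 = 413
  a_9 = -2·413 + -1·-205 + -2·99 = -819
  a_10 = -2·-819 + -1·413 + -2·-205 = 1635
  a_11 = -2·1635 + -1·-819 + -2·413 = -3277
  a_12 = -2·-3277 + -1·1635 + -2·-819 = 6557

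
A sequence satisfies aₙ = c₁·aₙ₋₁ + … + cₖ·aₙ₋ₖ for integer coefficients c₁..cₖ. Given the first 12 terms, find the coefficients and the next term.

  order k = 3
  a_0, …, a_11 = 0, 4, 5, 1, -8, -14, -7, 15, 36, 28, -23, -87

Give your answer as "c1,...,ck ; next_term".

1,-1,-1 ; -92

  a_3 = 1·5 + -1·4 + -1·0 = 1
  a_4 = 1·1 + -1·5 + -1·4 = -8
  a_5 = 1·-8 + -1·1 + -1·5 = -14
  a_6 = 1·-14 + -1·-8 + -1·1 = -7
  a_7 = 1·-7 + -1·-14 + -1·-8 = 15
  a_8 = 1·15 + -1·-7 + -1·-14 = 36
  a_9 = 1·36 + -1·15 + -1·-7 = 28
  a_10 = 1·28 + -1·36 + -1·15 = -23
  a_11 = 1·-23 + -1·28 + -1·36 = -87
  a_12 = 1·-87 + -1·-23 + -1·28 = -92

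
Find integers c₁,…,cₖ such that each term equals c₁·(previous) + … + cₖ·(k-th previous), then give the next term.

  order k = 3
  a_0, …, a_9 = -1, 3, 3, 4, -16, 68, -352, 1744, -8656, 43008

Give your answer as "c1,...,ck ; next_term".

  a_3 = -4·3 + 4·3 + -4·-1 = 4
  a_4 = -4·4 + 4·3 + -4·3 = -16
  a_5 = -4·-16 + 4·4 + -4·3 = 68
  a_6 = -4·68 + 4·-16 + -4·4 = -352
  a_7 = -4·-352 + 4·68 + -4·-16 = 1744
  a_8 = -4·1744 + 4·-352 + -4·68 = -8656
  a_9 = -4·-8656 + 4·1744 + -4·-352 = 43008
  a_10 = -4·43008 + 4·-8656 + -4·1744 = -213632

-4,4,-4 ; -213632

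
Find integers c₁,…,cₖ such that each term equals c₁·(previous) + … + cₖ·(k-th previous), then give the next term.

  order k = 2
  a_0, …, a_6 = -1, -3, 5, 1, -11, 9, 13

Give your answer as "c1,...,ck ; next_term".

-1,-2 ; -31

  a_2 = -1·-3 + -2·-1 = 5
  a_3 = -1·5 + -2·-3 = 1
  a_4 = -1·1 + -2·5 = -11
  a_5 = -1·-11 + -2·1 = 9
  a_6 = -1·9 + -2·-11 = 13
  a_7 = -1·13 + -2·9 = -31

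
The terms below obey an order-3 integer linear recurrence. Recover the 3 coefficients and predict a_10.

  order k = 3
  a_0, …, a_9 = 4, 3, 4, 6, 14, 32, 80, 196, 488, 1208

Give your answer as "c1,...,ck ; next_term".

2,2,-2 ; 3000

  a_3 = 2·4 + 2·3 + -2·4 = 6
  a_4 = 2·6 + 2·4 + -2·3 = 14
  a_5 = 2·14 + 2·6 + -2·4 = 32
  a_6 = 2·32 + 2·14 + -2·6 = 80
  a_7 = 2·80 + 2·32 + -2·14 = 196
  a_8 = 2·196 + 2·80 + -2·32 = 488
  a_9 = 2·488 + 2·196 + -2·80 = 1208
  a_10 = 2·1208 + 2·488 + -2·196 = 3000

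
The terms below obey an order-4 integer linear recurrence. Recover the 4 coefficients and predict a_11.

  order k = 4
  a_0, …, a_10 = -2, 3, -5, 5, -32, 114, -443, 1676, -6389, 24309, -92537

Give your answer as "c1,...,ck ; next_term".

  a_4 = -3·5 + 3·-5 + 0·3 + 1·-2 = -32
  a_5 = -3·-32 + 3·5 + 0·-5 + 1·3 = 114
  a_6 = -3·114 + 3·-32 + 0·5 + 1·-5 = -443
  a_7 = -3·-443 + 3·114 + 0·-32 + 1·5 = 1676
  a_8 = -3·1676 + 3·-443 + 0·114 + 1·-32 = -6389
  a_9 = -3·-6389 + 3·1676 + 0·-443 + 1·114 = 24309
  a_10 = -3·24309 + 3·-6389 + 0·1676 + 1·-443 = -92537
  a_11 = -3·-92537 + 3·24309 + 0·-6389 + 1·1676 = 352214

-3,3,0,1 ; 352214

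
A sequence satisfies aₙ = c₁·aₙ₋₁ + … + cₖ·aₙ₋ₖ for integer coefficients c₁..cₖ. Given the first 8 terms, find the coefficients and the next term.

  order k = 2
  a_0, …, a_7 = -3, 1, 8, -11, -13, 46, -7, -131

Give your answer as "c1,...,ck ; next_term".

-1,-3 ; 152

  a_2 = -1·1 + -3·-3 = 8
  a_3 = -1·8 + -3·1 = -11
  a_4 = -1·-11 + -3·8 = -13
  a_5 = -1·-13 + -3·-11 = 46
  a_6 = -1·46 + -3·-13 = -7
  a_7 = -1·-7 + -3·46 = -131
  a_8 = -1·-131 + -3·-7 = 152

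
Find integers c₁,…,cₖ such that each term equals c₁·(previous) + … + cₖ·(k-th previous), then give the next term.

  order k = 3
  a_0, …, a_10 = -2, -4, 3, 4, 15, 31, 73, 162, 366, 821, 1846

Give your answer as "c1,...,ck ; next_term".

  a_3 = 2·3 + 1·-4 + -1·-2 = 4
  a_4 = 2·4 + 1·3 + -1·-4 = 15
  a_5 = 2·15 + 1·4 + -1·3 = 31
  a_6 = 2·31 + 1·15 + -1·4 = 73
  a_7 = 2·73 + 1·31 + -1·15 = 162
  a_8 = 2·162 + 1·73 + -1·31 = 366
  a_9 = 2·366 + 1·162 + -1·73 = 821
  a_10 = 2·821 + 1·366 + -1·162 = 1846
  a_11 = 2·1846 + 1·821 + -1·366 = 4147

2,1,-1 ; 4147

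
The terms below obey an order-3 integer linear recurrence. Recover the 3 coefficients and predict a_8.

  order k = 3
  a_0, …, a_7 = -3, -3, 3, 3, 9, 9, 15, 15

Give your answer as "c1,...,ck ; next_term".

1,1,-1 ; 21

  a_3 = 1·3 + 1·-3 + -1·-3 = 3
  a_4 = 1·3 + 1·3 + -1·-3 = 9
  a_5 = 1·9 + 1·3 + -1·3 = 9
  a_6 = 1·9 + 1·9 + -1·3 = 15
  a_7 = 1·15 + 1·9 + -1·9 = 15
  a_8 = 1·15 + 1·15 + -1·9 = 21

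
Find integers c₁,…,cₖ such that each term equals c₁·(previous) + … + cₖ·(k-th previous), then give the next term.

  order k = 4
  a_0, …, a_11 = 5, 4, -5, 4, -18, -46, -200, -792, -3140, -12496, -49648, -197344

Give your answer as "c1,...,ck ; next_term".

3,4,0,-2 ; -784344

  a_4 = 3·4 + 4·-5 + 0·4 + -2·5 = -18
  a_5 = 3·-18 + 4·4 + 0·-5 + -2·4 = -46
  a_6 = 3·-46 + 4·-18 + 0·4 + -2·-5 = -200
  a_7 = 3·-200 + 4·-46 + 0·-18 + -2·4 = -792
  a_8 = 3·-792 + 4·-200 + 0·-46 + -2·-18 = -3140
  a_9 = 3·-3140 + 4·-792 + 0·-200 + -2·-46 = -12496
  a_10 = 3·-12496 + 4·-3140 + 0·-792 + -2·-200 = -49648
  a_11 = 3·-49648 + 4·-12496 + 0·-3140 + -2·-792 = -197344
  a_12 = 3·-197344 + 4·-49648 + 0·-12496 + -2·-3140 = -784344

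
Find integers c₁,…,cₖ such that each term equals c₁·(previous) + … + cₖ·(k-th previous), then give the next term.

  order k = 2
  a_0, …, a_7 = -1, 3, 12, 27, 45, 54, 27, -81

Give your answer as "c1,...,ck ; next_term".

  a_2 = 3·3 + -3·-1 = 12
  a_3 = 3·12 + -3·3 = 27
  a_4 = 3·27 + -3·12 = 45
  a_5 = 3·45 + -3·27 = 54
  a_6 = 3·54 + -3·45 = 27
  a_7 = 3·27 + -3·54 = -81
  a_8 = 3·-81 + -3·27 = -324

3,-3 ; -324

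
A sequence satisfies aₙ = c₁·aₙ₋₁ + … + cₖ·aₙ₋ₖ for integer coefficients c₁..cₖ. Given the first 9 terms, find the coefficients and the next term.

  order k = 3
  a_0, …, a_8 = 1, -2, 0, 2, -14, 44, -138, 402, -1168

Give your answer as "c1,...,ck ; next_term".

-3,1,4 ; 3354

  a_3 = -3·0 + 1·-2 + 4·1 = 2
  a_4 = -3·2 + 1·0 + 4·-2 = -14
  a_5 = -3·-14 + 1·2 + 4·0 = 44
  a_6 = -3·44 + 1·-14 + 4·2 = -138
  a_7 = -3·-138 + 1·44 + 4·-14 = 402
  a_8 = -3·402 + 1·-138 + 4·44 = -1168
  a_9 = -3·-1168 + 1·402 + 4·-138 = 3354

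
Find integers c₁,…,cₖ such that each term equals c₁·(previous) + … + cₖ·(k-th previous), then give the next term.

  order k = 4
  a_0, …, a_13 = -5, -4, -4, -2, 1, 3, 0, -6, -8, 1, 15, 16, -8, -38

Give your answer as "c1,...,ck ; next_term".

1,-1,-1,1 ; -31

  a_4 = 1·-2 + -1·-4 + -1·-4 + 1·-5 = 1
  a_5 = 1·1 + -1·-2 + -1·-4 + 1·-4 = 3
  a_6 = 1·3 + -1·1 + -1·-2 + 1·-4 = 0
  a_7 = 1·0 + -1·3 + -1·1 + 1·-2 = -6
  a_8 = 1·-6 + -1·0 + -1·3 + 1·1 = -8
  a_9 = 1·-8 + -1·-6 + -1·0 + 1·3 = 1
  a_10 = 1·1 + -1·-8 + -1·-6 + 1·0 = 15
  a_11 = 1·15 + -1·1 + -1·-8 + 1·-6 = 16
  a_12 = 1·16 + -1·15 + -1·1 + 1·-8 = -8
  a_13 = 1·-8 + -1·16 + -1·15 + 1·1 = -38
  a_14 = 1·-38 + -1·-8 + -1·16 + 1·15 = -31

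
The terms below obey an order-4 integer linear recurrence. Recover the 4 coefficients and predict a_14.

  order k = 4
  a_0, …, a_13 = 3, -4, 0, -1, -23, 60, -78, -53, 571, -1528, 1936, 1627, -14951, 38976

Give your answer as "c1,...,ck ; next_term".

-2,-2,4,-3 ; -47350

  a_4 = -2·-1 + -2·0 + 4·-4 + -3·3 = -23
  a_5 = -2·-23 + -2·-1 + 4·0 + -3·-4 = 60
  a_6 = -2·60 + -2·-23 + 4·-1 + -3·0 = -78
  a_7 = -2·-78 + -2·60 + 4·-23 + -3·-1 = -53
  a_8 = -2·-53 + -2·-78 + 4·60 + -3·-23 = 571
  a_9 = -2·571 + -2·-53 + 4·-78 + -3·60 = -1528
  a_10 = -2·-1528 + -2·571 + 4·-53 + -3·-78 = 1936
  a_11 = -2·1936 + -2·-1528 + 4·571 + -3·-53 = 1627
  a_12 = -2·1627 + -2·1936 + 4·-1528 + -3·571 = -14951
  a_13 = -2·-14951 + -2·1627 + 4·1936 + -3·-1528 = 38976
  a_14 = -2·38976 + -2·-14951 + 4·1627 + -3·1936 = -47350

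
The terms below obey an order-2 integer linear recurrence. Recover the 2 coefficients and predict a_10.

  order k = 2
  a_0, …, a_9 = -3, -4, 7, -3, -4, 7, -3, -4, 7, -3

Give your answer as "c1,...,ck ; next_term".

  a_2 = -1·-4 + -1·-3 = 7
  a_3 = -1·7 + -1·-4 = -3
  a_4 = -1·-3 + -1·7 = -4
  a_5 = -1·-4 + -1·-3 = 7
  a_6 = -1·7 + -1·-4 = -3
  a_7 = -1·-3 + -1·7 = -4
  a_8 = -1·-4 + -1·-3 = 7
  a_9 = -1·7 + -1·-4 = -3
  a_10 = -1·-3 + -1·7 = -4

-1,-1 ; -4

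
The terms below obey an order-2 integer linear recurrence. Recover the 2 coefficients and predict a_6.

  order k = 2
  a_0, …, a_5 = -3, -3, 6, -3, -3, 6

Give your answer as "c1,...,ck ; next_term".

  a_2 = -1·-3 + -1·-3 = 6
  a_3 = -1·6 + -1·-3 = -3
  a_4 = -1·-3 + -1·6 = -3
  a_5 = -1·-3 + -1·-3 = 6
  a_6 = -1·6 + -1·-3 = -3

-1,-1 ; -3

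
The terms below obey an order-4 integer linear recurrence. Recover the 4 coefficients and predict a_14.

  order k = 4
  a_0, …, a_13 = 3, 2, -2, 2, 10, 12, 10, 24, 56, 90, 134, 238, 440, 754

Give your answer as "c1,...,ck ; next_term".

  a_4 = 1·2 + 0·-2 + 1·2 + 2·3 = 10
  a_5 = 1·10 + 0·2 + 1·-2 + 2·2 = 12
  a_6 = 1·12 + 0·10 + 1·2 + 2·-2 = 10
  a_7 = 1·10 + 0·12 + 1·10 + 2·2 = 24
  a_8 = 1·24 + 0·10 + 1·12 + 2·10 = 56
  a_9 = 1·56 + 0·24 + 1·10 + 2·12 = 90
  a_10 = 1·90 + 0·56 + 1·24 + 2·10 = 134
  a_11 = 1·134 + 0·90 + 1·56 + 2·24 = 238
  a_12 = 1·238 + 0·134 + 1·90 + 2·56 = 440
  a_13 = 1·440 + 0·238 + 1·134 + 2·90 = 754
  a_14 = 1·754 + 0·440 + 1·238 + 2·134 = 1260

1,0,1,2 ; 1260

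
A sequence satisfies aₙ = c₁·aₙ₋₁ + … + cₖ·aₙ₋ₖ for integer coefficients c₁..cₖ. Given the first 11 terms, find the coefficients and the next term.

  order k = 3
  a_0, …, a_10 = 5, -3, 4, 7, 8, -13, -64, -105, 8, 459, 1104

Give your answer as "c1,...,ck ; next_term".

2,-3,-2 ; 815

  a_3 = 2·4 + -3·-3 + -2·5 = 7
  a_4 = 2·7 + -3·4 + -2·-3 = 8
  a_5 = 2·8 + -3·7 + -2·4 = -13
  a_6 = 2·-13 + -3·8 + -2·7 = -64
  a_7 = 2·-64 + -3·-13 + -2·8 = -105
  a_8 = 2·-105 + -3·-64 + -2·-13 = 8
  a_9 = 2·8 + -3·-105 + -2·-64 = 459
  a_10 = 2·459 + -3·8 + -2·-105 = 1104
  a_11 = 2·1104 + -3·459 + -2·8 = 815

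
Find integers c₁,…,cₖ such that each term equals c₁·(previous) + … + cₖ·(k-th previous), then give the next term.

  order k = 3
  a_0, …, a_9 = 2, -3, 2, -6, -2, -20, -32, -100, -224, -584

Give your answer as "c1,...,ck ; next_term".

  a_3 = 2·2 + 2·-3 + -2·2 = -6
  a_4 = 2·-6 + 2·2 + -2·-3 = -2
  a_5 = 2·-2 + 2·-6 + -2·2 = -20
  a_6 = 2·-20 + 2·-2 + -2·-6 = -32
  a_7 = 2·-32 + 2·-20 + -2·-2 = -100
  a_8 = 2·-100 + 2·-32 + -2·-20 = -224
  a_9 = 2·-224 + 2·-100 + -2·-32 = -584
  a_10 = 2·-584 + 2·-224 + -2·-100 = -1416

2,2,-2 ; -1416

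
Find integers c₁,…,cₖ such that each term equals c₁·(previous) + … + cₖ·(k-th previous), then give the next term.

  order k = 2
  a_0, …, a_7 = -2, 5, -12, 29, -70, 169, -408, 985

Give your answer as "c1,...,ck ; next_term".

-2,1 ; -2378

  a_2 = -2·5 + 1·-2 = -12
  a_3 = -2·-12 + 1·5 = 29
  a_4 = -2·29 + 1·-12 = -70
  a_5 = -2·-70 + 1·29 = 169
  a_6 = -2·169 + 1·-70 = -408
  a_7 = -2·-408 + 1·169 = 985
  a_8 = -2·985 + 1·-408 = -2378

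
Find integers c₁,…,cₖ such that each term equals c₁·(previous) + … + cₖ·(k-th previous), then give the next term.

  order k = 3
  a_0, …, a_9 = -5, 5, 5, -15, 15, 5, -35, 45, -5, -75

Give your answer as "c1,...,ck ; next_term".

-1,-1,1 ; 125

  a_3 = -1·5 + -1·5 + 1·-5 = -15
  a_4 = -1·-15 + -1·5 + 1·5 = 15
  a_5 = -1·15 + -1·-15 + 1·5 = 5
  a_6 = -1·5 + -1·15 + 1·-15 = -35
  a_7 = -1·-35 + -1·5 + 1·15 = 45
  a_8 = -1·45 + -1·-35 + 1·5 = -5
  a_9 = -1·-5 + -1·45 + 1·-35 = -75
  a_10 = -1·-75 + -1·-5 + 1·45 = 125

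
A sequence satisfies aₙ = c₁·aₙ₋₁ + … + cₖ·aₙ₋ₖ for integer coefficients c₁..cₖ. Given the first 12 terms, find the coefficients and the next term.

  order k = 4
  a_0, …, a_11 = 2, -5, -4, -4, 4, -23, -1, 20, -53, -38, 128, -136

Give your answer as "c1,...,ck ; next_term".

  a_4 = -1·-4 + -1·-4 + 2·-5 + 3·2 = 4
  a_5 = -1·4 + -1·-4 + 2·-4 + 3·-5 = -23
  a_6 = -1·-23 + -1·4 + 2·-4 + 3·-4 = -1
  a_7 = -1·-1 + -1·-23 + 2·4 + 3·-4 = 20
  a_8 = -1·20 + -1·-1 + 2·-23 + 3·4 = -53
  a_9 = -1·-53 + -1·20 + 2·-1 + 3·-23 = -38
  a_10 = -1·-38 + -1·-53 + 2·20 + 3·-1 = 128
  a_11 = -1·128 + -1·-38 + 2·-53 + 3·20 = -136
  a_12 = -1·-136 + -1·128 + 2·-38 + 3·-53 = -227

-1,-1,2,3 ; -227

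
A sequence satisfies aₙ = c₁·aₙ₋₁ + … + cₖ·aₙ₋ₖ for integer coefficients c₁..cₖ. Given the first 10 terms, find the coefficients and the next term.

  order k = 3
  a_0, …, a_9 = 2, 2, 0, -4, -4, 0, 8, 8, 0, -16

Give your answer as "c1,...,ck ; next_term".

0,0,-2 ; -16

  a_3 = 0·0 + 0·2 + -2·2 = -4
  a_4 = 0·-4 + 0·0 + -2·2 = -4
  a_5 = 0·-4 + 0·-4 + -2·0 = 0
  a_6 = 0·0 + 0·-4 + -2·-4 = 8
  a_7 = 0·8 + 0·0 + -2·-4 = 8
  a_8 = 0·8 + 0·8 + -2·0 = 0
  a_9 = 0·0 + 0·8 + -2·8 = -16
  a_10 = 0·-16 + 0·0 + -2·8 = -16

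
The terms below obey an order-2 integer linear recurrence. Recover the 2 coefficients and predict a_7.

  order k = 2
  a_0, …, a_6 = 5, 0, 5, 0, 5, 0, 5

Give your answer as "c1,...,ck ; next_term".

  a_2 = 0·0 + 1·5 = 5
  a_3 = 0·5 + 1·0 = 0
  a_4 = 0·0 + 1·5 = 5
  a_5 = 0·5 + 1·0 = 0
  a_6 = 0·0 + 1·5 = 5
  a_7 = 0·5 + 1·0 = 0

0,1 ; 0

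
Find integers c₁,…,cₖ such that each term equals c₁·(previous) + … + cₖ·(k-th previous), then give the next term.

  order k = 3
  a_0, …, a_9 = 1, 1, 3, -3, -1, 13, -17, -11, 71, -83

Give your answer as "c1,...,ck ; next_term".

  a_3 = -1·3 + -2·1 + 2·1 = -3
  a_4 = -1·-3 + -2·3 + 2·1 = -1
  a_5 = -1·-1 + -2·-3 + 2·3 = 13
  a_6 = -1·13 + -2·-1 + 2·-3 = -17
  a_7 = -1·-17 + -2·13 + 2·-1 = -11
  a_8 = -1·-11 + -2·-17 + 2·13 = 71
  a_9 = -1·71 + -2·-11 + 2·-17 = -83
  a_10 = -1·-83 + -2·71 + 2·-11 = -81

-1,-2,2 ; -81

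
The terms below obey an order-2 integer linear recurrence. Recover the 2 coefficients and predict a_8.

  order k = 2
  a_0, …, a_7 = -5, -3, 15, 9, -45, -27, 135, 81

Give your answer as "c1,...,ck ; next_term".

0,-3 ; -405

  a_2 = 0·-3 + -3·-5 = 15
  a_3 = 0·15 + -3·-3 = 9
  a_4 = 0·9 + -3·15 = -45
  a_5 = 0·-45 + -3·9 = -27
  a_6 = 0·-27 + -3·-45 = 135
  a_7 = 0·135 + -3·-27 = 81
  a_8 = 0·81 + -3·135 = -405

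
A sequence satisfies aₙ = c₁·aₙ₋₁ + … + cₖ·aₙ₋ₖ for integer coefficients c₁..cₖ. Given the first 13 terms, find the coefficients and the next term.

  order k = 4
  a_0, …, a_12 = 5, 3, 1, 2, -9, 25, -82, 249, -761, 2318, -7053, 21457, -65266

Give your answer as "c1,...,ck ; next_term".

-3,1,2,-2 ; 198513

  a_4 = -3·2 + 1·1 + 2·3 + -2·5 = -9
  a_5 = -3·-9 + 1·2 + 2·1 + -2·3 = 25
  a_6 = -3·25 + 1·-9 + 2·2 + -2·1 = -82
  a_7 = -3·-82 + 1·25 + 2·-9 + -2·2 = 249
  a_8 = -3·249 + 1·-82 + 2·25 + -2·-9 = -761
  a_9 = -3·-761 + 1·249 + 2·-82 + -2·25 = 2318
  a_10 = -3·2318 + 1·-761 + 2·249 + -2·-82 = -7053
  a_11 = -3·-7053 + 1·2318 + 2·-761 + -2·249 = 21457
  a_12 = -3·21457 + 1·-7053 + 2·2318 + -2·-761 = -65266
  a_13 = -3·-65266 + 1·21457 + 2·-7053 + -2·2318 = 198513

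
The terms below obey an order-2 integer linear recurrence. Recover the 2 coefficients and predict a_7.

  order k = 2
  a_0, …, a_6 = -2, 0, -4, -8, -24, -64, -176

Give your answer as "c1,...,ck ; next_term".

  a_2 = 2·0 + 2·-2 = -4
  a_3 = 2·-4 + 2·0 = -8
  a_4 = 2·-8 + 2·-4 = -24
  a_5 = 2·-24 + 2·-8 = -64
  a_6 = 2·-64 + 2·-24 = -176
  a_7 = 2·-176 + 2·-64 = -480

2,2 ; -480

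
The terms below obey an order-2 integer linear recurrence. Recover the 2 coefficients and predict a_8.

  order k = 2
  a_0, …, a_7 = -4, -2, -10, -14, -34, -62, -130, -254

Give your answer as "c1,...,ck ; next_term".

  a_2 = 1·-2 + 2·-4 = -10
  a_3 = 1·-10 + 2·-2 = -14
  a_4 = 1·-14 + 2·-10 = -34
  a_5 = 1·-34 + 2·-14 = -62
  a_6 = 1·-62 + 2·-34 = -130
  a_7 = 1·-130 + 2·-62 = -254
  a_8 = 1·-254 + 2·-130 = -514

1,2 ; -514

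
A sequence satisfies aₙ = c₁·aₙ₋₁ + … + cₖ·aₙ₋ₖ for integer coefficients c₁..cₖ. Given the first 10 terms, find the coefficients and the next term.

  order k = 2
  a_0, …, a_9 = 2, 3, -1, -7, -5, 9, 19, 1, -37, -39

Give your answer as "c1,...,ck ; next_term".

1,-2 ; 35

  a_2 = 1·3 + -2·2 = -1
  a_3 = 1·-1 + -2·3 = -7
  a_4 = 1·-7 + -2·-1 = -5
  a_5 = 1·-5 + -2·-7 = 9
  a_6 = 1·9 + -2·-5 = 19
  a_7 = 1·19 + -2·9 = 1
  a_8 = 1·1 + -2·19 = -37
  a_9 = 1·-37 + -2·1 = -39
  a_10 = 1·-39 + -2·-37 = 35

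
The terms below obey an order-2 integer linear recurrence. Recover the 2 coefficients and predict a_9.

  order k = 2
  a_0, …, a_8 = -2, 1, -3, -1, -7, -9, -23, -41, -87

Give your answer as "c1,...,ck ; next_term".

  a_2 = 1·1 + 2·-2 = -3
  a_3 = 1·-3 + 2·1 = -1
  a_4 = 1·-1 + 2·-3 = -7
  a_5 = 1·-7 + 2·-1 = -9
  a_6 = 1·-9 + 2·-7 = -23
  a_7 = 1·-23 + 2·-9 = -41
  a_8 = 1·-41 + 2·-23 = -87
  a_9 = 1·-87 + 2·-41 = -169

1,2 ; -169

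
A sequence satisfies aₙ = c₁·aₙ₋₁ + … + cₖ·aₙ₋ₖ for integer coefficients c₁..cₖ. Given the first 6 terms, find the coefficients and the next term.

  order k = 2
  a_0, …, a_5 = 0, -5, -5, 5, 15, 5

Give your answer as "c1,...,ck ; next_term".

1,-2 ; -25

  a_2 = 1·-5 + -2·0 = -5
  a_3 = 1·-5 + -2·-5 = 5
  a_4 = 1·5 + -2·-5 = 15
  a_5 = 1·15 + -2·5 = 5
  a_6 = 1·5 + -2·15 = -25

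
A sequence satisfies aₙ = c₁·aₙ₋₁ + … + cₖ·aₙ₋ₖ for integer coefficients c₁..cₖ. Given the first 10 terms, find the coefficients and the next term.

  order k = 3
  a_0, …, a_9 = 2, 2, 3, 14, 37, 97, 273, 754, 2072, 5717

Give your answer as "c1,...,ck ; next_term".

  a_3 = 2·3 + 1·2 + 3·2 = 14
  a_4 = 2·14 + 1·3 + 3·2 = 37
  a_5 = 2·37 + 1·14 + 3·3 = 97
  a_6 = 2·97 + 1·37 + 3·14 = 273
  a_7 = 2·273 + 1·97 + 3·37 = 754
  a_8 = 2·754 + 1·273 + 3·97 = 2072
  a_9 = 2·2072 + 1·754 + 3·273 = 5717
  a_10 = 2·5717 + 1·2072 + 3·754 = 15768

2,1,3 ; 15768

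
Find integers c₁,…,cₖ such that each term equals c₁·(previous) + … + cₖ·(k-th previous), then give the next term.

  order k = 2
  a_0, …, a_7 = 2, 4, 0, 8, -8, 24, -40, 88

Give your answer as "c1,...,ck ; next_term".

-1,2 ; -168

  a_2 = -1·4 + 2·2 = 0
  a_3 = -1·0 + 2·4 = 8
  a_4 = -1·8 + 2·0 = -8
  a_5 = -1·-8 + 2·8 = 24
  a_6 = -1·24 + 2·-8 = -40
  a_7 = -1·-40 + 2·24 = 88
  a_8 = -1·88 + 2·-40 = -168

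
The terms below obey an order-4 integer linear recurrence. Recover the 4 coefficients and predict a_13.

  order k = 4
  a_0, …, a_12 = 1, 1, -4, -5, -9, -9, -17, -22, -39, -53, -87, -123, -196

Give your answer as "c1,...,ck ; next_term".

1,1,-1,1 ; -285

  a_4 = 1·-5 + 1·-4 + -1·1 + 1·1 = -9
  a_5 = 1·-9 + 1·-5 + -1·-4 + 1·1 = -9
  a_6 = 1·-9 + 1·-9 + -1·-5 + 1·-4 = -17
  a_7 = 1·-17 + 1·-9 + -1·-9 + 1·-5 = -22
  a_8 = 1·-22 + 1·-17 + -1·-9 + 1·-9 = -39
  a_9 = 1·-39 + 1·-22 + -1·-17 + 1·-9 = -53
  a_10 = 1·-53 + 1·-39 + -1·-22 + 1·-17 = -87
  a_11 = 1·-87 + 1·-53 + -1·-39 + 1·-22 = -123
  a_12 = 1·-123 + 1·-87 + -1·-53 + 1·-39 = -196
  a_13 = 1·-196 + 1·-123 + -1·-87 + 1·-53 = -285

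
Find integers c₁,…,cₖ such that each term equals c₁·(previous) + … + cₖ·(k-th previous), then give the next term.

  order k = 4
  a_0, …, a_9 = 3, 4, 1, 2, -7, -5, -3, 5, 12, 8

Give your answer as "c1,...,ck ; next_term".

0,0,-1,-1 ; -2

  a_4 = 0·2 + 0·1 + -1·4 + -1·3 = -7
  a_5 = 0·-7 + 0·2 + -1·1 + -1·4 = -5
  a_6 = 0·-5 + 0·-7 + -1·2 + -1·1 = -3
  a_7 = 0·-3 + 0·-5 + -1·-7 + -1·2 = 5
  a_8 = 0·5 + 0·-3 + -1·-5 + -1·-7 = 12
  a_9 = 0·12 + 0·5 + -1·-3 + -1·-5 = 8
  a_10 = 0·8 + 0·12 + -1·5 + -1·-3 = -2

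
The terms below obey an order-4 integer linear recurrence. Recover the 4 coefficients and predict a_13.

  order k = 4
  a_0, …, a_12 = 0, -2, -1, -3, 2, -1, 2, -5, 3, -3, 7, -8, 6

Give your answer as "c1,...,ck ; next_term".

0,0,-1,1 ; -10

  a_4 = 0·-3 + 0·-1 + -1·-2 + 1·0 = 2
  a_5 = 0·2 + 0·-3 + -1·-1 + 1·-2 = -1
  a_6 = 0·-1 + 0·2 + -1·-3 + 1·-1 = 2
  a_7 = 0·2 + 0·-1 + -1·2 + 1·-3 = -5
  a_8 = 0·-5 + 0·2 + -1·-1 + 1·2 = 3
  a_9 = 0·3 + 0·-5 + -1·2 + 1·-1 = -3
  a_10 = 0·-3 + 0·3 + -1·-5 + 1·2 = 7
  a_11 = 0·7 + 0·-3 + -1·3 + 1·-5 = -8
  a_12 = 0·-8 + 0·7 + -1·-3 + 1·3 = 6
  a_13 = 0·6 + 0·-8 + -1·7 + 1·-3 = -10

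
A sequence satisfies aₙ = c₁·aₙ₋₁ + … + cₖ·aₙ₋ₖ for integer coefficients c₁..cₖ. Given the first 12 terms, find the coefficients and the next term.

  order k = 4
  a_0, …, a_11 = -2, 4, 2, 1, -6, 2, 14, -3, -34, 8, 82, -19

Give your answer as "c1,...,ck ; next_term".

0,-2,0,1 ; -198

  a_4 = 0·1 + -2·2 + 0·4 + 1·-2 = -6
  a_5 = 0·-6 + -2·1 + 0·2 + 1·4 = 2
  a_6 = 0·2 + -2·-6 + 0·1 + 1·2 = 14
  a_7 = 0·14 + -2·2 + 0·-6 + 1·1 = -3
  a_8 = 0·-3 + -2·14 + 0·2 + 1·-6 = -34
  a_9 = 0·-34 + -2·-3 + 0·14 + 1·2 = 8
  a_10 = 0·8 + -2·-34 + 0·-3 + 1·14 = 82
  a_11 = 0·82 + -2·8 + 0·-34 + 1·-3 = -19
  a_12 = 0·-19 + -2·82 + 0·8 + 1·-34 = -198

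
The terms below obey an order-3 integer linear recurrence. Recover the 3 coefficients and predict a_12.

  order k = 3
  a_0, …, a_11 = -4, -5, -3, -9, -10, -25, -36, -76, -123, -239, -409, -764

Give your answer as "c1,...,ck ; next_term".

  a_3 = 1·-3 + 2·-5 + -1·-4 = -9
  a_4 = 1·-9 + 2·-3 + -1·-5 = -10
  a_5 = 1·-10 + 2·-9 + -1·-3 = -25
  a_6 = 1·-25 + 2·-10 + -1·-9 = -36
  a_7 = 1·-36 + 2·-25 + -1·-10 = -76
  a_8 = 1·-76 + 2·-36 + -1·-25 = -123
  a_9 = 1·-123 + 2·-76 + -1·-36 = -239
  a_10 = 1·-239 + 2·-123 + -1·-76 = -409
  a_11 = 1·-409 + 2·-239 + -1·-123 = -764
  a_12 = 1·-764 + 2·-409 + -1·-239 = -1343

1,2,-1 ; -1343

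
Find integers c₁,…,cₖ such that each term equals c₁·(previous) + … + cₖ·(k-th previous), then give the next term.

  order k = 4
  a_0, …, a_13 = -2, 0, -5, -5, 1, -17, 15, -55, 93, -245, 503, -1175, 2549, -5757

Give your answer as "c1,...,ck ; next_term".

  a_4 = -2·-5 + 1·-5 + 2·0 + 2·-2 = 1
  a_5 = -2·1 + 1·-5 + 2·-5 + 2·0 = -17
  a_6 = -2·-17 + 1·1 + 2·-5 + 2·-5 = 15
  a_7 = -2·15 + 1·-17 + 2·1 + 2·-5 = -55
  a_8 = -2·-55 + 1·15 + 2·-17 + 2·1 = 93
  a_9 = -2·93 + 1·-55 + 2·15 + 2·-17 = -245
  a_10 = -2·-245 + 1·93 + 2·-55 + 2·15 = 503
  a_11 = -2·503 + 1·-245 + 2·93 + 2·-55 = -1175
  a_12 = -2·-1175 + 1·503 + 2·-245 + 2·93 = 2549
  a_13 = -2·2549 + 1·-1175 + 2·503 + 2·-245 = -5757
  a_14 = -2·-5757 + 1·2549 + 2·-1175 + 2·503 = 12719

-2,1,2,2 ; 12719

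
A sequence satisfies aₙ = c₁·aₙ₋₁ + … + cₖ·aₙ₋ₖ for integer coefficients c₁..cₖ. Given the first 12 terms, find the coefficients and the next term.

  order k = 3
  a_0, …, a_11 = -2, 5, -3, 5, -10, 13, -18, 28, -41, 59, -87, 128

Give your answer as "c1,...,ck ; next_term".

  a_3 = -1·-3 + 0·5 + -1·-2 = 5
  a_4 = -1·5 + 0·-3 + -1·5 = -10
  a_5 = -1·-10 + 0·5 + -1·-3 = 13
  a_6 = -1·13 + 0·-10 + -1·5 = -18
  a_7 = -1·-18 + 0·13 + -1·-10 = 28
  a_8 = -1·28 + 0·-18 + -1·13 = -41
  a_9 = -1·-41 + 0·28 + -1·-18 = 59
  a_10 = -1·59 + 0·-41 + -1·28 = -87
  a_11 = -1·-87 + 0·59 + -1·-41 = 128
  a_12 = -1·128 + 0·-87 + -1·59 = -187

-1,0,-1 ; -187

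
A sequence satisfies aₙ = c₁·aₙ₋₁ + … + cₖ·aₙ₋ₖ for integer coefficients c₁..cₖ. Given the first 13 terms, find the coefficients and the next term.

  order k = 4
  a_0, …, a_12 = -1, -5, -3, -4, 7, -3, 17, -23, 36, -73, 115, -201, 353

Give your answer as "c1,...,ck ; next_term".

  a_4 = -1·-4 + 1·-3 + -1·-5 + -1·-1 = 7
  a_5 = -1·7 + 1·-4 + -1·-3 + -1·-5 = -3
  a_6 = -1·-3 + 1·7 + -1·-4 + -1·-3 = 17
  a_7 = -1·17 + 1·-3 + -1·7 + -1·-4 = -23
  a_8 = -1·-23 + 1·17 + -1·-3 + -1·7 = 36
  a_9 = -1·36 + 1·-23 + -1·17 + -1·-3 = -73
  a_10 = -1·-73 + 1·36 + -1·-23 + -1·17 = 115
  a_11 = -1·115 + 1·-73 + -1·36 + -1·-23 = -201
  a_12 = -1·-201 + 1·115 + -1·-73 + -1·36 = 353
  a_13 = -1·353 + 1·-201 + -1·115 + -1·-73 = -596

-1,1,-1,-1 ; -596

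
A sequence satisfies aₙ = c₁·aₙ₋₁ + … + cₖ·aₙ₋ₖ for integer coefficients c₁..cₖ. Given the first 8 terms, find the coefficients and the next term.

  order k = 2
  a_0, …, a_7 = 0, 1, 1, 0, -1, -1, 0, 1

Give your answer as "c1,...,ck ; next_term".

  a_2 = 1·1 + -1·0 = 1
  a_3 = 1·1 + -1·1 = 0
  a_4 = 1·0 + -1·1 = -1
  a_5 = 1·-1 + -1·0 = -1
  a_6 = 1·-1 + -1·-1 = 0
  a_7 = 1·0 + -1·-1 = 1
  a_8 = 1·1 + -1·0 = 1

1,-1 ; 1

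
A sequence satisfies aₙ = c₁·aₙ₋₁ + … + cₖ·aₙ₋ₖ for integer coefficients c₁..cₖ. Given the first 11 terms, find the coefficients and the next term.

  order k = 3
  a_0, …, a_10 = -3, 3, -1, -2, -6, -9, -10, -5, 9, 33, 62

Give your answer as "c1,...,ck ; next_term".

  a_3 = 2·-1 + -1·3 + -1·-3 = -2
  a_4 = 2·-2 + -1·-1 + -1·3 = -6
  a_5 = 2·-6 + -1·-2 + -1·-1 = -9
  a_6 = 2·-9 + -1·-6 + -1·-2 = -10
  a_7 = 2·-10 + -1·-9 + -1·-6 = -5
  a_8 = 2·-5 + -1·-10 + -1·-9 = 9
  a_9 = 2·9 + -1·-5 + -1·-10 = 33
  a_10 = 2·33 + -1·9 + -1·-5 = 62
  a_11 = 2·62 + -1·33 + -1·9 = 82

2,-1,-1 ; 82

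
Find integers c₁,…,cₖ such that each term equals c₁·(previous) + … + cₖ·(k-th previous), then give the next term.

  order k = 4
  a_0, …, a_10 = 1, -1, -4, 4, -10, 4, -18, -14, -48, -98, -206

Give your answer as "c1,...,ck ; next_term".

1,3,0,-2 ; -472

  a_4 = 1·4 + 3·-4 + 0·-1 + -2·1 = -10
  a_5 = 1·-10 + 3·4 + 0·-4 + -2·-1 = 4
  a_6 = 1·4 + 3·-10 + 0·4 + -2·-4 = -18
  a_7 = 1·-18 + 3·4 + 0·-10 + -2·4 = -14
  a_8 = 1·-14 + 3·-18 + 0·4 + -2·-10 = -48
  a_9 = 1·-48 + 3·-14 + 0·-18 + -2·4 = -98
  a_10 = 1·-98 + 3·-48 + 0·-14 + -2·-18 = -206
  a_11 = 1·-206 + 3·-98 + 0·-48 + -2·-14 = -472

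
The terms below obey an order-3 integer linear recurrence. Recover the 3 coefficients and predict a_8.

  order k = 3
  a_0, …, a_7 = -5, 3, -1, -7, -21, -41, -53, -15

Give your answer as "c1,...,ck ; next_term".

  a_3 = 3·-1 + -3·3 + -1·-5 = -7
  a_4 = 3·-7 + -3·-1 + -1·3 = -21
  a_5 = 3·-21 + -3·-7 + -1·-1 = -41
  a_6 = 3·-41 + -3·-21 + -1·-7 = -53
  a_7 = 3·-53 + -3·-41 + -1·-21 = -15
  a_8 = 3·-15 + -3·-53 + -1·-41 = 155

3,-3,-1 ; 155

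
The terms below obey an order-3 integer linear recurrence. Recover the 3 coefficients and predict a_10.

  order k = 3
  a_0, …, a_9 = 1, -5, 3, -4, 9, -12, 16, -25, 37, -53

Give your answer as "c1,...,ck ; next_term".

-1,0,-1 ; 78

  a_3 = -1·3 + 0·-5 + -1·1 = -4
  a_4 = -1·-4 + 0·3 + -1·-5 = 9
  a_5 = -1·9 + 0·-4 + -1·3 = -12
  a_6 = -1·-12 + 0·9 + -1·-4 = 16
  a_7 = -1·16 + 0·-12 + -1·9 = -25
  a_8 = -1·-25 + 0·16 + -1·-12 = 37
  a_9 = -1·37 + 0·-25 + -1·16 = -53
  a_10 = -1·-53 + 0·37 + -1·-25 = 78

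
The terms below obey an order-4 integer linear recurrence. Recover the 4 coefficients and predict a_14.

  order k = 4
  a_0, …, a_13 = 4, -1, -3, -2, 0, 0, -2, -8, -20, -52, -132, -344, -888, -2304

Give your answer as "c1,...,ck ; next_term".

2,2,-2,2 ; -5960

  a_4 = 2·-2 + 2·-3 + -2·-1 + 2·4 = 0
  a_5 = 2·0 + 2·-2 + -2·-3 + 2·-1 = 0
  a_6 = 2·0 + 2·0 + -2·-2 + 2·-3 = -2
  a_7 = 2·-2 + 2·0 + -2·0 + 2·-2 = -8
  a_8 = 2·-8 + 2·-2 + -2·0 + 2·0 = -20
  a_9 = 2·-20 + 2·-8 + -2·-2 + 2·0 = -52
  a_10 = 2·-52 + 2·-20 + -2·-8 + 2·-2 = -132
  a_11 = 2·-132 + 2·-52 + -2·-20 + 2·-8 = -344
  a_12 = 2·-344 + 2·-132 + -2·-52 + 2·-20 = -888
  a_13 = 2·-888 + 2·-344 + -2·-132 + 2·-52 = -2304
  a_14 = 2·-2304 + 2·-888 + -2·-344 + 2·-132 = -5960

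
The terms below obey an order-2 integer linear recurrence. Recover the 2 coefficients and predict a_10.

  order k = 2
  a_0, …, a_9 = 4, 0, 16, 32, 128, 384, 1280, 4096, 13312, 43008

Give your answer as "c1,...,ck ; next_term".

  a_2 = 2·0 + 4·4 = 16
  a_3 = 2·16 + 4·0 = 32
  a_4 = 2·32 + 4·16 = 128
  a_5 = 2·128 + 4·32 = 384
  a_6 = 2·384 + 4·128 = 1280
  a_7 = 2·1280 + 4·384 = 4096
  a_8 = 2·4096 + 4·1280 = 13312
  a_9 = 2·13312 + 4·4096 = 43008
  a_10 = 2·43008 + 4·13312 = 139264

2,4 ; 139264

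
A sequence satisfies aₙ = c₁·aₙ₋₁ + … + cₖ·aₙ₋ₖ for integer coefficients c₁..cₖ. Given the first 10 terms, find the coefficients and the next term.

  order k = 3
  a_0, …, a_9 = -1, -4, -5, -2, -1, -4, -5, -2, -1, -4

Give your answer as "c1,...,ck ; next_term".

1,-1,1 ; -5

  a_3 = 1·-5 + -1·-4 + 1·-1 = -2
  a_4 = 1·-2 + -1·-5 + 1·-4 = -1
  a_5 = 1·-1 + -1·-2 + 1·-5 = -4
  a_6 = 1·-4 + -1·-1 + 1·-2 = -5
  a_7 = 1·-5 + -1·-4 + 1·-1 = -2
  a_8 = 1·-2 + -1·-5 + 1·-4 = -1
  a_9 = 1·-1 + -1·-2 + 1·-5 = -4
  a_10 = 1·-4 + -1·-1 + 1·-2 = -5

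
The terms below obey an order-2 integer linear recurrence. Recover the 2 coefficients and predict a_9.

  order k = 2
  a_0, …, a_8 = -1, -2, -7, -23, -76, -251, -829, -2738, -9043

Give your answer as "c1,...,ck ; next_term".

  a_2 = 3·-2 + 1·-1 = -7
  a_3 = 3·-7 + 1·-2 = -23
  a_4 = 3·-23 + 1·-7 = -76
  a_5 = 3·-76 + 1·-23 = -251
  a_6 = 3·-251 + 1·-76 = -829
  a_7 = 3·-829 + 1·-251 = -2738
  a_8 = 3·-2738 + 1·-829 = -9043
  a_9 = 3·-9043 + 1·-2738 = -29867

3,1 ; -29867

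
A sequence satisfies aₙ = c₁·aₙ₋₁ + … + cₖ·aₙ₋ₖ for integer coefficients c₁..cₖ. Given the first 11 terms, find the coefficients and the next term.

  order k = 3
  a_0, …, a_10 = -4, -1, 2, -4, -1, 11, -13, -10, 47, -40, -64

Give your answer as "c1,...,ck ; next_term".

  a_3 = -1·2 + -2·-1 + 1·-4 = -4
  a_4 = -1·-4 + -2·2 + 1·-1 = -1
  a_5 = -1·-1 + -2·-4 + 1·2 = 11
  a_6 = -1·11 + -2·-1 + 1·-4 = -13
  a_7 = -1·-13 + -2·11 + 1·-1 = -10
  a_8 = -1·-10 + -2·-13 + 1·11 = 47
  a_9 = -1·47 + -2·-10 + 1·-13 = -40
  a_10 = -1·-40 + -2·47 + 1·-10 = -64
  a_11 = -1·-64 + -2·-40 + 1·47 = 191

-1,-2,1 ; 191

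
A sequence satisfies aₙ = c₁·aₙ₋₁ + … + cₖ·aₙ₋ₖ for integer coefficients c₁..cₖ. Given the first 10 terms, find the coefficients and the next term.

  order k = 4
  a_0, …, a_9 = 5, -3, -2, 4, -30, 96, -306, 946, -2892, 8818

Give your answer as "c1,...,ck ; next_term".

-3,1,2,-2 ; -26842

  a_4 = -3·4 + 1·-2 + 2·-3 + -2·5 = -30
  a_5 = -3·-30 + 1·4 + 2·-2 + -2·-3 = 96
  a_6 = -3·96 + 1·-30 + 2·4 + -2·-2 = -306
  a_7 = -3·-306 + 1·96 + 2·-30 + -2·4 = 946
  a_8 = -3·946 + 1·-306 + 2·96 + -2·-30 = -2892
  a_9 = -3·-2892 + 1·946 + 2·-306 + -2·96 = 8818
  a_10 = -3·8818 + 1·-2892 + 2·946 + -2·-306 = -26842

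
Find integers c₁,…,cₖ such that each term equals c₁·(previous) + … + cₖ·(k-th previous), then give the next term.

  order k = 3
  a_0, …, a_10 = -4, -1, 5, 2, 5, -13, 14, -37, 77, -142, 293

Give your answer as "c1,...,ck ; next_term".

  a_3 = -1·5 + 1·-1 + -2·-4 = 2
  a_4 = -1·2 + 1·5 + -2·-1 = 5
  a_5 = -1·5 + 1·2 + -2·5 = -13
  a_6 = -1·-13 + 1·5 + -2·2 = 14
  a_7 = -1·14 + 1·-13 + -2·5 = -37
  a_8 = -1·-37 + 1·14 + -2·-13 = 77
  a_9 = -1·77 + 1·-37 + -2·14 = -142
  a_10 = -1·-142 + 1·77 + -2·-37 = 293
  a_11 = -1·293 + 1·-142 + -2·77 = -589

-1,1,-2 ; -589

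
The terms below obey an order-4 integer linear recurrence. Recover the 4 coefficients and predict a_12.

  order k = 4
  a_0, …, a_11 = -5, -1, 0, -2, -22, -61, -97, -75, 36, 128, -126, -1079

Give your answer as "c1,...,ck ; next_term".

3,-4,1,3 ; -2497

  a_4 = 3·-2 + -4·0 + 1·-1 + 3·-5 = -22
  a_5 = 3·-22 + -4·-2 + 1·0 + 3·-1 = -61
  a_6 = 3·-61 + -4·-22 + 1·-2 + 3·0 = -97
  a_7 = 3·-97 + -4·-61 + 1·-22 + 3·-2 = -75
  a_8 = 3·-75 + -4·-97 + 1·-61 + 3·-22 = 36
  a_9 = 3·36 + -4·-75 + 1·-97 + 3·-61 = 128
  a_10 = 3·128 + -4·36 + 1·-75 + 3·-97 = -126
  a_11 = 3·-126 + -4·128 + 1·36 + 3·-75 = -1079
  a_12 = 3·-1079 + -4·-126 + 1·128 + 3·36 = -2497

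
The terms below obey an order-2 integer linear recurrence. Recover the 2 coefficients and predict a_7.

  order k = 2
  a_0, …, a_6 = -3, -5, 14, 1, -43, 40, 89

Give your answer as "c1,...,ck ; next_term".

  a_2 = -1·-5 + -3·-3 = 14
  a_3 = -1·14 + -3·-5 = 1
  a_4 = -1·1 + -3·14 = -43
  a_5 = -1·-43 + -3·1 = 40
  a_6 = -1·40 + -3·-43 = 89
  a_7 = -1·89 + -3·40 = -209

-1,-3 ; -209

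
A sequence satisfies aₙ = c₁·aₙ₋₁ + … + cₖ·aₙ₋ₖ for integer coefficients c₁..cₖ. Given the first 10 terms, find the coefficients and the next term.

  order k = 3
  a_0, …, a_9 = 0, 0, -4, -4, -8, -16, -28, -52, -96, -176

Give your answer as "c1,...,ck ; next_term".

  a_3 = 1·-4 + 1·0 + 1·0 = -4
  a_4 = 1·-4 + 1·-4 + 1·0 = -8
  a_5 = 1·-8 + 1·-4 + 1·-4 = -16
  a_6 = 1·-16 + 1·-8 + 1·-4 = -28
  a_7 = 1·-28 + 1·-16 + 1·-8 = -52
  a_8 = 1·-52 + 1·-28 + 1·-16 = -96
  a_9 = 1·-96 + 1·-52 + 1·-28 = -176
  a_10 = 1·-176 + 1·-96 + 1·-52 = -324

1,1,1 ; -324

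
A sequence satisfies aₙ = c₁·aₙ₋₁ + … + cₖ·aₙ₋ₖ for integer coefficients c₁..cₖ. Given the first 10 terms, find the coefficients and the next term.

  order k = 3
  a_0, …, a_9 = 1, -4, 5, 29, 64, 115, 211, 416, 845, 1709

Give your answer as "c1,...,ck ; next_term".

  a_3 = 3·5 + -3·-4 + 2·1 = 29
  a_4 = 3·29 + -3·5 + 2·-4 = 64
  a_5 = 3·64 + -3·29 + 2·5 = 115
  a_6 = 3·115 + -3·64 + 2·29 = 211
  a_7 = 3·211 + -3·115 + 2·64 = 416
  a_8 = 3·416 + -3·211 + 2·115 = 845
  a_9 = 3·845 + -3·416 + 2·211 = 1709
  a_10 = 3·1709 + -3·845 + 2·416 = 3424

3,-3,2 ; 3424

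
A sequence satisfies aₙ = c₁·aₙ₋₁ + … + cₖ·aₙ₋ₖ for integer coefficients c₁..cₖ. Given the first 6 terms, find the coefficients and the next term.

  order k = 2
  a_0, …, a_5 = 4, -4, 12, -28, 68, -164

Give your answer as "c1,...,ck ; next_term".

-2,1 ; 396

  a_2 = -2·-4 + 1·4 = 12
  a_3 = -2·12 + 1·-4 = -28
  a_4 = -2·-28 + 1·12 = 68
  a_5 = -2·68 + 1·-28 = -164
  a_6 = -2·-164 + 1·68 = 396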